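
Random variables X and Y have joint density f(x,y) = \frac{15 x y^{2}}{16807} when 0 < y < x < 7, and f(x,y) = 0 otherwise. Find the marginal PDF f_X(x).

f_X(x) = ∫_0^x \frac{15 x y^{2}}{16807} dy = \frac{5 x^{4}}{16807}
for 0 < x < 7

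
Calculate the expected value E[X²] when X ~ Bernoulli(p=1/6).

Using the identity E[X²] = Var(X) + (E[X])²:
E[X] = \frac{1}{6}
Var(X) = \frac{5}{36}
E[X²] = \frac{5}{36} + (\frac{1}{6})²
= \frac{1}{6}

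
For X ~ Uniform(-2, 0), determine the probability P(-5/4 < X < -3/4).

P(-5/4 < X < -3/4) = ∫_{-5/4}^{-3/4} f(x) dx
where f(x) = \frac{1}{2}
= \frac{1}{4}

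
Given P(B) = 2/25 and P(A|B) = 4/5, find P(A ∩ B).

By definition, P(A|B) = P(A ∩ B) / P(B)
So P(A ∩ B) = P(A|B) × P(B)
= 4/5 × 2/25
= 8/125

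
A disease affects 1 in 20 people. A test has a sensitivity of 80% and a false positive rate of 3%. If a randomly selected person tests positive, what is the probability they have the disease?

Let D = the rare event, + = positive/flagged.
P(D) = 1/20
P(+|D) = 80/100 = 4/5
P(+|D') = 3/100
P(+) = P(+|D)P(D) + P(+|D')P(D')
     = \frac{4}{5} × \frac{1}{20} + \frac{3}{100} × \frac{19}{20}
     = \frac{137}{2000}
P(D|+) = P(+|D)P(D)/P(+) = \frac{80}{137}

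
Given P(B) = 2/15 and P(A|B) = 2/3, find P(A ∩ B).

By definition, P(A|B) = P(A ∩ B) / P(B)
So P(A ∩ B) = P(A|B) × P(B)
= 2/3 × 2/15
= 4/45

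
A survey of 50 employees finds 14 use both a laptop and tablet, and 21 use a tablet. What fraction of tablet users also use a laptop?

P(A ∩ B) = 14/50 = 7/25
P(B) = 21/50
P(A|B) = P(A ∩ B) / P(B) = (7/25) / (21/50) = 2/3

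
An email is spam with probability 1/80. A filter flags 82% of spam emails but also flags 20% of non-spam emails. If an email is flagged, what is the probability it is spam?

Let D = the rare event, + = positive/flagged.
P(D) = 1/80
P(+|D) = 82/100 = 41/50
P(+|D') = 20/100 = 1/5
P(+) = P(+|D)P(D) + P(+|D')P(D')
     = \frac{41}{50} × \frac{1}{80} + \frac{1}{5} × \frac{79}{80}
     = \frac{831}{4000}
P(D|+) = P(+|D)P(D)/P(+) = \frac{41}{831}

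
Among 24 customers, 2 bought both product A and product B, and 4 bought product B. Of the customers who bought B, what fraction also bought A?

P(A ∩ B) = 2/24 = 1/12
P(B) = 4/24 = 1/6
P(A|B) = P(A ∩ B) / P(B) = (1/12) / (1/6) = 1/2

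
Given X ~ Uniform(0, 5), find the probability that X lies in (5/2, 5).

P(5/2 < X < 5) = ∫_{5/2}^{5} f(x) dx
where f(x) = \frac{1}{5}
= \frac{1}{2}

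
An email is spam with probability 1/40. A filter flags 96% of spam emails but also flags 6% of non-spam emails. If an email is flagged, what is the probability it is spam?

Let D = the rare event, + = positive/flagged.
P(D) = 1/40
P(+|D) = 96/100 = 24/25
P(+|D') = 6/100 = 3/50
P(+) = P(+|D)P(D) + P(+|D')P(D')
     = \frac{24}{25} × \frac{1}{40} + \frac{3}{50} × \frac{39}{40}
     = \frac{33}{400}
P(D|+) = P(+|D)P(D)/P(+) = \frac{16}{55}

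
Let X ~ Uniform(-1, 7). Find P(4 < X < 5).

P(4 < X < 5) = ∫_{4}^{5} f(x) dx
where f(x) = \frac{1}{8}
= \frac{1}{8}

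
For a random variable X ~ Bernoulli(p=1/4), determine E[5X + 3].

For X ~ Bernoulli(p=1/4):
E[X] = \frac{1}{4}
E[5X + 3] = 5 × E[X] + 3 = \frac{17}{4}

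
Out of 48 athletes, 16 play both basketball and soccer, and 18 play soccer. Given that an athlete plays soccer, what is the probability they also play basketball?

P(A ∩ B) = 16/48 = 1/3
P(B) = 18/48 = 3/8
P(A|B) = P(A ∩ B) / P(B) = (1/3) / (3/8) = 8/9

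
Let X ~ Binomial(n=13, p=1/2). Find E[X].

For X ~ Binomial(n=13, p=1/2), the expected value is:
E[X] = \frac{13}{2}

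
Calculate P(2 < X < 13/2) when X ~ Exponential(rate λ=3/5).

P(2 < X < 13/2) = ∫_{2}^{13/2} f(x) dx
where f(x) = \frac{3 e^{- \frac{3 x}{5}}}{5}
= - \frac{1}{e^{\frac{39}{10}}} + e^{- \frac{6}{5}}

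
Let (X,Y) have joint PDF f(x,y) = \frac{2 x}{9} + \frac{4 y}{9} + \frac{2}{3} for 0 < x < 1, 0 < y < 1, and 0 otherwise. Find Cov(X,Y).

E[XY] = ∫∫ xy × f(x,y) dx dy = \frac{5}{18}
E[X] = \frac{14}{27}
E[Y] = \frac{29}{54}
Cov(X,Y) = E[XY] - E[X]E[Y] = - \frac{1}{1458}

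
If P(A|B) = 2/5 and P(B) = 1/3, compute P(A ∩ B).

By definition, P(A|B) = P(A ∩ B) / P(B)
So P(A ∩ B) = P(A|B) × P(B)
= 2/5 × 1/3
= 2/15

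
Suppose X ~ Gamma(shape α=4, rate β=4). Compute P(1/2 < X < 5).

P(1/2 < X < 5) = ∫_{1/2}^{5} f(x) dx
where f(x) = \frac{128 x^{3} e^{- 4 x}}{3}
= \frac{-4663 + 19 e^{18}}{3 e^{20}}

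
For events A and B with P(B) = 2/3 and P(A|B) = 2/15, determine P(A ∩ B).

By definition, P(A|B) = P(A ∩ B) / P(B)
So P(A ∩ B) = P(A|B) × P(B)
= 2/15 × 2/3
= 4/45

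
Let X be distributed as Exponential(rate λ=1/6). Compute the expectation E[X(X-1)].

E[X(X-1)] = E[X² - X] = E[X²] - E[X]
E[X] = 6
E[X²] = Var(X) + (E[X])² = 36 + (6)² = 72
E[X(X-1)] = 72 - 6 = 66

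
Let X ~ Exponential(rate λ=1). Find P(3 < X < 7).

P(3 < X < 7) = ∫_{3}^{7} f(x) dx
where f(x) = e^{- x}
= - \frac{1 - e^{4}}{e^{7}}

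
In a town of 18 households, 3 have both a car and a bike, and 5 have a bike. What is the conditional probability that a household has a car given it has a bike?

P(A ∩ B) = 3/18 = 1/6
P(B) = 5/18
P(A|B) = P(A ∩ B) / P(B) = (1/6) / (5/18) = 3/5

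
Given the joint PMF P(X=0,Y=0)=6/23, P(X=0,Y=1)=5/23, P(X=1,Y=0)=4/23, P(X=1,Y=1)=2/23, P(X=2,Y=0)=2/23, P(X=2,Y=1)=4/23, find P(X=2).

P(X=2) = P(X=2,Y=0) + P(X=2,Y=1)
= 2/23 + 4/23
= 6/23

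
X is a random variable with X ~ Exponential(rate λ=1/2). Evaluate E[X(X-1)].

E[X(X-1)] = E[X² - X] = E[X²] - E[X]
E[X] = 2
E[X²] = Var(X) + (E[X])² = 4 + (2)² = 8
E[X(X-1)] = 8 - 2 = 6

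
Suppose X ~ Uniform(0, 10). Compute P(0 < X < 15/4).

P(0 < X < 15/4) = ∫_{0}^{15/4} f(x) dx
where f(x) = \frac{1}{10}
= \frac{3}{8}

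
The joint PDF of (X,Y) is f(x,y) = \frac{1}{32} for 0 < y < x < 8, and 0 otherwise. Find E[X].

f_X(x) = ∫_0^x \frac{1}{32} dy = \frac{x}{32}
E[X] = ∫_0^8 x × (\frac{x}{32}) dx = \frac{16}{3}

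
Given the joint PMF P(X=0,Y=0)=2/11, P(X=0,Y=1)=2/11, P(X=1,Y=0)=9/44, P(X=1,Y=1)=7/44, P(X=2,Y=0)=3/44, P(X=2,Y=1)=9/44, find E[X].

First find marginal of X:
P(X=0) = 4/11
P(X=1) = 4/11
P(X=2) = 3/11
E[X] = 0 × 4/11 + 1 × 4/11 + 2 × 3/11 = 10/11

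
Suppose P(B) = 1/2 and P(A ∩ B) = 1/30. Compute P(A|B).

P(A|B) = P(A ∩ B) / P(B)
= (1/30) / (1/2)
= 1/15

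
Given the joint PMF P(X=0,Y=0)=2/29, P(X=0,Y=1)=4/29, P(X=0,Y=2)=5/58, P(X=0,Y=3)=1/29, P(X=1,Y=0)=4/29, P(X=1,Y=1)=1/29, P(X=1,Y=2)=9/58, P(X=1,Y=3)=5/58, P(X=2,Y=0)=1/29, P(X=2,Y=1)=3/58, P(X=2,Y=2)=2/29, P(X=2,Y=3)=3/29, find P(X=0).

P(X=0) = P(X=0,Y=0) + P(X=0,Y=1) + P(X=0,Y=2) + P(X=0,Y=3)
= 2/29 + 4/29 + 5/58 + 1/29
= 19/58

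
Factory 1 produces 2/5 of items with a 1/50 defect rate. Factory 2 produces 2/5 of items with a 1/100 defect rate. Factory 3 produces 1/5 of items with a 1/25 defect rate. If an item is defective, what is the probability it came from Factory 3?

Using Bayes' theorem:
P(F1) = 2/5, P(D|F1) = 1/50
P(F2) = 2/5, P(D|F2) = 1/100
P(F3) = 1/5, P(D|F3) = 1/25
P(D) = P(D|F1)P(F1) + P(D|F2)P(F2) + P(D|F3)P(F3)
     = \frac{1}{50}
P(F3|D) = P(D|F3)P(F3) / P(D)
= \frac{2}{5}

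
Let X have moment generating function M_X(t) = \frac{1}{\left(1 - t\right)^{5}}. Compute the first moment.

To find E[X], compute M^(1)(0):
M^(1)(t) = \frac{5}{\left(1 - t\right)^{6}}
M^(1)(0) = 5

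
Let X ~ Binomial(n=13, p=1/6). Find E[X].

For X ~ Binomial(n=13, p=1/6), the expected value is:
E[X] = \frac{13}{6}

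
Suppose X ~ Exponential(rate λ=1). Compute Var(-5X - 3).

For X ~ Exponential(rate λ=1):
Var(X) = 1
Var(-5X - 3) = (-5)² × Var(X) = 25 × 1 = 25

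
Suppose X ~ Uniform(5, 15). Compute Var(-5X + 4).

For X ~ Uniform(5, 15):
Var(X) = \frac{25}{3}
Var(-5X + 4) = (-5)² × Var(X) = 25 × \frac{25}{3} = \frac{625}{3}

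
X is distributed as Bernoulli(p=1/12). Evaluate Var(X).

For X ~ Bernoulli(p=1/12):
Var(X) = \frac{11}{144}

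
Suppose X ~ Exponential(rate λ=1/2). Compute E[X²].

Using the identity E[X²] = Var(X) + (E[X])²:
E[X] = 2
Var(X) = 4
E[X²] = 4 + (2)²
= 8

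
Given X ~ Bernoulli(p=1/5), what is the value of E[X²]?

Using the identity E[X²] = Var(X) + (E[X])²:
E[X] = \frac{1}{5}
Var(X) = \frac{4}{25}
E[X²] = \frac{4}{25} + (\frac{1}{5})²
= \frac{1}{5}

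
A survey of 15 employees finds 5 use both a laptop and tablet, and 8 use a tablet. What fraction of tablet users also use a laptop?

P(A ∩ B) = 5/15 = 1/3
P(B) = 8/15
P(A|B) = P(A ∩ B) / P(B) = (1/3) / (8/15) = 5/8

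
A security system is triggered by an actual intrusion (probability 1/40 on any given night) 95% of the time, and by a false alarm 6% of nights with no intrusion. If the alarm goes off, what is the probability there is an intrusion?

Let D = the rare event, + = positive/flagged.
P(D) = 1/40
P(+|D) = 95/100 = 19/20
P(+|D') = 6/100 = 3/50
P(+) = P(+|D)P(D) + P(+|D')P(D')
     = \frac{19}{20} × \frac{1}{40} + \frac{3}{50} × \frac{39}{40}
     = \frac{329}{4000}
P(D|+) = P(+|D)P(D)/P(+) = \frac{95}{329}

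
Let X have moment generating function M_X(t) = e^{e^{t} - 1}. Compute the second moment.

To find E[X^2], compute M^(2)(0):
M^(1)(t) = e^{t} e^{e^{t} - 1}
M^(2)(t) = e^{2 t} e^{e^{t} - 1} + e^{t} e^{e^{t} - 1}
M^(2)(0) = 2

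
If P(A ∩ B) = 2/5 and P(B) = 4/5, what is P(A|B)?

P(A|B) = P(A ∩ B) / P(B)
= (2/5) / (4/5)
= 1/2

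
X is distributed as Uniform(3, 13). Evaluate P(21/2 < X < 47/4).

P(21/2 < X < 47/4) = ∫_{21/2}^{47/4} f(x) dx
where f(x) = \frac{1}{10}
= \frac{1}{8}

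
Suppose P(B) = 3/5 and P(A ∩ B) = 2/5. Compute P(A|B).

P(A|B) = P(A ∩ B) / P(B)
= (2/5) / (3/5)
= 2/3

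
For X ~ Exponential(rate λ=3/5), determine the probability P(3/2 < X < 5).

P(3/2 < X < 5) = ∫_{3/2}^{5} f(x) dx
where f(x) = \frac{3 e^{- \frac{3 x}{5}}}{5}
= - \frac{1}{e^{3}} + e^{- \frac{9}{10}}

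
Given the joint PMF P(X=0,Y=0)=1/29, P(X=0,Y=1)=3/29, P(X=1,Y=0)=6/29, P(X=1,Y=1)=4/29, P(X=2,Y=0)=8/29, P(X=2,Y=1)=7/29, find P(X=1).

P(X=1) = P(X=1,Y=0) + P(X=1,Y=1)
= 6/29 + 4/29
= 10/29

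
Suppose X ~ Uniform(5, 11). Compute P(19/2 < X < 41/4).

P(19/2 < X < 41/4) = ∫_{19/2}^{41/4} f(x) dx
where f(x) = \frac{1}{6}
= \frac{1}{8}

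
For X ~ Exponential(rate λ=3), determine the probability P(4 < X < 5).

P(4 < X < 5) = ∫_{4}^{5} f(x) dx
where f(x) = 3 e^{- 3 x}
= - \frac{1 - e^{3}}{e^{15}}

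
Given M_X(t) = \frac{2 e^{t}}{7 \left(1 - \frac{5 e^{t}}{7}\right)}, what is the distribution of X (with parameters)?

The MGF M(t) = \frac{2 e^{t}}{7 \left(1 - \frac{5 e^{t}}{7}\right)} is the standard form for the Geometric distribution.
Comparing with the known MGF formula identifies: Geometric(p=2/7), X = trial number of first success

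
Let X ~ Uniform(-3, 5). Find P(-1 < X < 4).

P(-1 < X < 4) = ∫_{-1}^{4} f(x) dx
where f(x) = \frac{1}{8}
= \frac{5}{8}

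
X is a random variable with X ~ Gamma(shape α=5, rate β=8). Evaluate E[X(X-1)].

E[X(X-1)] = E[X² - X] = E[X²] - E[X]
E[X] = \frac{5}{8}
E[X²] = Var(X) + (E[X])² = \frac{5}{64} + (\frac{5}{8})² = \frac{15}{32}
E[X(X-1)] = \frac{15}{32} - \frac{5}{8} = - \frac{5}{32}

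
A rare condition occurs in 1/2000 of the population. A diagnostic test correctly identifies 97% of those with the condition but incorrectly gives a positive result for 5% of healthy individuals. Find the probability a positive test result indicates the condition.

Let D = the rare event, + = positive/flagged.
P(D) = 1/2000
P(+|D) = 97/100
P(+|D') = 5/100 = 1/20
P(+) = P(+|D)P(D) + P(+|D')P(D')
     = \frac{97}{100} × \frac{1}{2000} + \frac{1}{20} × \frac{1999}{2000}
     = \frac{2523}{50000}
P(D|+) = P(+|D)P(D)/P(+) = \frac{97}{10092}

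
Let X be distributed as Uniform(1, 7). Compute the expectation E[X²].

Using the identity E[X²] = Var(X) + (E[X])²:
E[X] = 4
Var(X) = 3
E[X²] = 3 + (4)²
= 19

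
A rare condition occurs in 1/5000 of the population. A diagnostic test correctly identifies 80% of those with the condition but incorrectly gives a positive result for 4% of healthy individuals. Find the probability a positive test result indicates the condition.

Let D = the rare event, + = positive/flagged.
P(D) = 1/5000
P(+|D) = 80/100 = 4/5
P(+|D') = 4/100 = 1/25
P(+) = P(+|D)P(D) + P(+|D')P(D')
     = \frac{4}{5} × \frac{1}{5000} + \frac{1}{25} × \frac{4999}{5000}
     = \frac{5019}{125000}
P(D|+) = P(+|D)P(D)/P(+) = \frac{20}{5019}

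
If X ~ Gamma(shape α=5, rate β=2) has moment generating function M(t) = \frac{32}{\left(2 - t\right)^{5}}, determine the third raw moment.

To find E[X^3], compute M^(3)(0):
M^(1)(t) = \frac{160}{\left(2 - t\right)^{6}}
M^(2)(t) = \frac{960}{\left(2 - t\right)^{7}}
M^(3)(t) = \frac{6720}{\left(2 - t\right)^{8}}
M^(3)(0) = \frac{105}{4}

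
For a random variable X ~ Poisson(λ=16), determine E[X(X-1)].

E[X(X-1)] = E[X² - X] = E[X²] - E[X]
E[X] = 16
E[X²] = Var(X) + (E[X])² = 16 + (16)² = 272
E[X(X-1)] = 272 - 16 = 256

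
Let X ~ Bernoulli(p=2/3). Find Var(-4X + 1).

For X ~ Bernoulli(p=2/3):
Var(X) = \frac{2}{9}
Var(-4X + 1) = (-4)² × Var(X) = 16 × \frac{2}{9} = \frac{32}{9}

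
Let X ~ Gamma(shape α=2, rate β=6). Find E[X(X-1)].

E[X(X-1)] = E[X² - X] = E[X²] - E[X]
E[X] = \frac{1}{3}
E[X²] = Var(X) + (E[X])² = \frac{1}{18} + (\frac{1}{3})² = \frac{1}{6}
E[X(X-1)] = \frac{1}{6} - \frac{1}{3} = - \frac{1}{6}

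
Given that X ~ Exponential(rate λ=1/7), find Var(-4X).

For X ~ Exponential(rate λ=1/7):
Var(X) = 49
Var(-4X) = (-4)² × Var(X) = 16 × 49 = 784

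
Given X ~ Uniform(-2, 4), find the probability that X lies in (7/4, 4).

P(7/4 < X < 4) = ∫_{7/4}^{4} f(x) dx
where f(x) = \frac{1}{6}
= \frac{3}{8}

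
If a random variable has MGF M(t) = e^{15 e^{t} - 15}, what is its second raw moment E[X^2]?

To find E[X^2], compute M^(2)(0):
M^(1)(t) = 15 e^{t} e^{15 e^{t} - 15}
M^(2)(t) = 225 e^{2 t} e^{15 e^{t} - 15} + 15 e^{t} e^{15 e^{t} - 15}
M^(2)(0) = 240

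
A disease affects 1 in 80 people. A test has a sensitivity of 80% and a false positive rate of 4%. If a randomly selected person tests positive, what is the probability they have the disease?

Let D = the rare event, + = positive/flagged.
P(D) = 1/80
P(+|D) = 80/100 = 4/5
P(+|D') = 4/100 = 1/25
P(+) = P(+|D)P(D) + P(+|D')P(D')
     = \frac{4}{5} × \frac{1}{80} + \frac{1}{25} × \frac{79}{80}
     = \frac{99}{2000}
P(D|+) = P(+|D)P(D)/P(+) = \frac{20}{99}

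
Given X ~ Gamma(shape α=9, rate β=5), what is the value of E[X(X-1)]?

E[X(X-1)] = E[X² - X] = E[X²] - E[X]
E[X] = \frac{9}{5}
E[X²] = Var(X) + (E[X])² = \frac{9}{25} + (\frac{9}{5})² = \frac{18}{5}
E[X(X-1)] = \frac{18}{5} - \frac{9}{5} = \frac{9}{5}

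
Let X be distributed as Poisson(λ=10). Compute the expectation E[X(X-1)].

E[X(X-1)] = E[X² - X] = E[X²] - E[X]
E[X] = 10
E[X²] = Var(X) + (E[X])² = 10 + (10)² = 110
E[X(X-1)] = 110 - 10 = 100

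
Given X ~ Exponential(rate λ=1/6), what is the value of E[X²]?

Using the identity E[X²] = Var(X) + (E[X])²:
E[X] = 6
Var(X) = 36
E[X²] = 36 + (6)²
= 72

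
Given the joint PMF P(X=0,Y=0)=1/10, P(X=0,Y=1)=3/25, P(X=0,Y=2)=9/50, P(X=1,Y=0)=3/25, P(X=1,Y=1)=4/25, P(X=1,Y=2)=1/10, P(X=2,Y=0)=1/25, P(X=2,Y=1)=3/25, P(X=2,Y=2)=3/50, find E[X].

First find marginal of X:
P(X=0) = 2/5
P(X=1) = 19/50
P(X=2) = 11/50
E[X] = 0 × 2/5 + 1 × 19/50 + 2 × 11/50 = 41/50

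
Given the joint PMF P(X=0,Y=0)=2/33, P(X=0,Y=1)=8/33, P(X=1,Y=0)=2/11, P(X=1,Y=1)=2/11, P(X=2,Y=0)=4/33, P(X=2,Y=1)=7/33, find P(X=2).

P(X=2) = P(X=2,Y=0) + P(X=2,Y=1)
= 4/33 + 7/33
= 1/3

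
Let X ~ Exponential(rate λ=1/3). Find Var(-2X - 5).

For X ~ Exponential(rate λ=1/3):
Var(X) = 9
Var(-2X - 5) = (-2)² × Var(X) = 4 × 9 = 36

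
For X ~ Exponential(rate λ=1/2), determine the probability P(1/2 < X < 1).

P(1/2 < X < 1) = ∫_{1/2}^{1} f(x) dx
where f(x) = \frac{e^{- \frac{x}{2}}}{2}
= - \frac{1}{e^{\frac{1}{2}}} + e^{- \frac{1}{4}}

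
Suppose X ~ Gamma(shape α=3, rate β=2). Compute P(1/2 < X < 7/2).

P(1/2 < X < 7/2) = ∫_{1/2}^{7/2} f(x) dx
where f(x) = 4 x^{2} e^{- 2 x}
= \frac{5 \left(-13 + e^{6}\right)}{2 e^{7}}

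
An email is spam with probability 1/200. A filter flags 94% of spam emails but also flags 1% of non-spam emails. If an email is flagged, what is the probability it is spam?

Let D = the rare event, + = positive/flagged.
P(D) = 1/200
P(+|D) = 94/100 = 47/50
P(+|D') = 1/100
P(+) = P(+|D)P(D) + P(+|D')P(D')
     = \frac{47}{50} × \frac{1}{200} + \frac{1}{100} × \frac{199}{200}
     = \frac{293}{20000}
P(D|+) = P(+|D)P(D)/P(+) = \frac{94}{293}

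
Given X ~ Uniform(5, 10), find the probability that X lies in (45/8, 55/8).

P(45/8 < X < 55/8) = ∫_{45/8}^{55/8} f(x) dx
where f(x) = \frac{1}{5}
= \frac{1}{4}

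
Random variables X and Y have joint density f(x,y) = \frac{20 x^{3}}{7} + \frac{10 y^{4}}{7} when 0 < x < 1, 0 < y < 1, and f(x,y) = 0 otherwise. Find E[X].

E[X] = ∫_0^1 ∫_0^1 x × f(x,y) dy dx
= ∫_0^1 ∫_0^1 x × (\frac{20 x^{3}}{7} + \frac{10 y^{4}}{7}) dy dx
= \frac{5}{7}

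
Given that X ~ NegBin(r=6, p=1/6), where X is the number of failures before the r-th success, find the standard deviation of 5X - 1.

For X ~ NegBin(r=6, p=1/6), where X is the number of failures before the r-th success:
Var(X) = 180
SD(X) = √(Var(X)) = √(180) = 6 \sqrt{5}
SD(5X - 1) = |5| × SD(X) = 5 × 6 \sqrt{5} = 30 \sqrt{5}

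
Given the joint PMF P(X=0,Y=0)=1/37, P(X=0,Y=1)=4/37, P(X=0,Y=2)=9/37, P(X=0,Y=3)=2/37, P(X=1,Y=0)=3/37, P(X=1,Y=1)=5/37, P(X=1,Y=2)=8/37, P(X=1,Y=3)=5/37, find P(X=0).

P(X=0) = P(X=0,Y=0) + P(X=0,Y=1) + P(X=0,Y=2) + P(X=0,Y=3)
= 1/37 + 4/37 + 9/37 + 2/37
= 16/37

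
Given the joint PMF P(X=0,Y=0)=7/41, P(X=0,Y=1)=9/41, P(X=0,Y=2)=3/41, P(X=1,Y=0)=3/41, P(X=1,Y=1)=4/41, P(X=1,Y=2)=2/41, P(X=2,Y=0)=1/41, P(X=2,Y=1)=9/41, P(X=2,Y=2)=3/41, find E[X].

First find marginal of X:
P(X=0) = 19/41
P(X=1) = 9/41
P(X=2) = 13/41
E[X] = 0 × 19/41 + 1 × 9/41 + 2 × 13/41 = 35/41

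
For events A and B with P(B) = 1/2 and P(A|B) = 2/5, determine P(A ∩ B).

By definition, P(A|B) = P(A ∩ B) / P(B)
So P(A ∩ B) = P(A|B) × P(B)
= 2/5 × 1/2
= 1/5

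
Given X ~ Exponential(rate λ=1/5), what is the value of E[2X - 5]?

For X ~ Exponential(rate λ=1/5):
E[X] = 5
E[2X - 5] = 2 × E[X] - 5 = 5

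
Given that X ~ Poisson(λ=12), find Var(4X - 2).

For X ~ Poisson(λ=12):
Var(X) = 12
Var(4X - 2) = (4)² × Var(X) = 16 × 12 = 192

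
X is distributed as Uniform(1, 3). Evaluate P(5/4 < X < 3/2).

P(5/4 < X < 3/2) = ∫_{5/4}^{3/2} f(x) dx
where f(x) = \frac{1}{2}
= \frac{1}{8}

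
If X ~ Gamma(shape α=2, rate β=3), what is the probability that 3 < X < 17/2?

P(3 < X < 17/2) = ∫_{3}^{17/2} f(x) dx
where f(x) = 9 x e^{- 3 x}
= - \frac{53}{2 e^{\frac{51}{2}}} + \frac{10}{e^{9}}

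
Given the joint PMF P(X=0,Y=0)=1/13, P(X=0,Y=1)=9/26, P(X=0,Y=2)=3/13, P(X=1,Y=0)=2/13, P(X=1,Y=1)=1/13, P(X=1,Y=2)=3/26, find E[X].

First find marginal of X:
P(X=0) = 17/26
P(X=1) = 9/26
E[X] = 0 × 17/26 + 1 × 9/26 = 9/26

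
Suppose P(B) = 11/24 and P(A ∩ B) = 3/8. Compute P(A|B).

P(A|B) = P(A ∩ B) / P(B)
= (3/8) / (11/24)
= 9/11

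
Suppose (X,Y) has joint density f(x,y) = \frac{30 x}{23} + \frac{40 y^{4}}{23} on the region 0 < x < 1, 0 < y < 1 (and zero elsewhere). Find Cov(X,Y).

E[XY] = ∫∫ xy × f(x,y) dx dy = \frac{25}{69}
E[X] = \frac{14}{23}
E[Y] = \frac{85}{138}
Cov(X,Y) = E[XY] - E[X]E[Y] = - \frac{20}{1587}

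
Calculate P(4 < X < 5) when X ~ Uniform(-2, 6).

P(4 < X < 5) = ∫_{4}^{5} f(x) dx
where f(x) = \frac{1}{8}
= \frac{1}{8}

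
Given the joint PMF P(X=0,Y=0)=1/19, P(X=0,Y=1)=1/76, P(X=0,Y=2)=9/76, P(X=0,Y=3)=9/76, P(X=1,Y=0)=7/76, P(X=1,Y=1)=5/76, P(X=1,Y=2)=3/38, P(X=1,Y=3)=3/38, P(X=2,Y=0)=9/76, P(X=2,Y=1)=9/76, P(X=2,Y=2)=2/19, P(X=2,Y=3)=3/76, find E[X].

First find marginal of X:
P(X=0) = 23/76
P(X=1) = 6/19
P(X=2) = 29/76
E[X] = 0 × 23/76 + 1 × 6/19 + 2 × 29/76 = 41/38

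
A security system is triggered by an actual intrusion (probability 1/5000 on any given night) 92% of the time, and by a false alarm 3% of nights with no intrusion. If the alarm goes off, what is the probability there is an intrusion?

Let D = the rare event, + = positive/flagged.
P(D) = 1/5000
P(+|D) = 92/100 = 23/25
P(+|D') = 3/100
P(+) = P(+|D)P(D) + P(+|D')P(D')
     = \frac{23}{25} × \frac{1}{5000} + \frac{3}{100} × \frac{4999}{5000}
     = \frac{15089}{500000}
P(D|+) = P(+|D)P(D)/P(+) = \frac{92}{15089}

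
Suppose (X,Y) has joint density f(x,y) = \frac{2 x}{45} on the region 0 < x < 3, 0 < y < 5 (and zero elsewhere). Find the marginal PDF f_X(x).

f_X(x) = ∫_0^5 f(x,y) dy
= ∫_0^5 \frac{2 x}{45} dy
= \frac{2 x}{9} for 0 < x < 3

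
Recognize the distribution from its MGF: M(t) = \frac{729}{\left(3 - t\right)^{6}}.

The MGF M(t) = \frac{729}{\left(3 - t\right)^{6}} is the standard form for the Gamma distribution.
Comparing with the known MGF formula identifies: Gamma(shape α=6, rate β=3)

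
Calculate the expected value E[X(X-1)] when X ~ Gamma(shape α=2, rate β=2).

E[X(X-1)] = E[X² - X] = E[X²] - E[X]
E[X] = 1
E[X²] = Var(X) + (E[X])² = \frac{1}{2} + (1)² = \frac{3}{2}
E[X(X-1)] = \frac{3}{2} - 1 = \frac{1}{2}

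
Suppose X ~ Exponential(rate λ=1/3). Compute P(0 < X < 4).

P(0 < X < 4) = ∫_{0}^{4} f(x) dx
where f(x) = \frac{e^{- \frac{x}{3}}}{3}
= 1 - e^{- \frac{4}{3}}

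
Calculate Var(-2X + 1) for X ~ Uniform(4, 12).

For X ~ Uniform(4, 12):
Var(X) = \frac{16}{3}
Var(-2X + 1) = (-2)² × Var(X) = 4 × \frac{16}{3} = \frac{64}{3}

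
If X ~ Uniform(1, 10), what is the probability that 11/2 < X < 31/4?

P(11/2 < X < 31/4) = ∫_{11/2}^{31/4} f(x) dx
where f(x) = \frac{1}{9}
= \frac{1}{4}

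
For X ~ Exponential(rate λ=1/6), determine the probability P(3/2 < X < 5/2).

P(3/2 < X < 5/2) = ∫_{3/2}^{5/2} f(x) dx
where f(x) = \frac{e^{- \frac{x}{6}}}{6}
= - \frac{1}{e^{\frac{5}{12}}} + e^{- \frac{1}{4}}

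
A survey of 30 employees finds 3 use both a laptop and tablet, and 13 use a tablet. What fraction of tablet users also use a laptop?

P(A ∩ B) = 3/30 = 1/10
P(B) = 13/30
P(A|B) = P(A ∩ B) / P(B) = (1/10) / (13/30) = 3/13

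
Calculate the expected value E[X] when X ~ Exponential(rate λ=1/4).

For X ~ Exponential(rate λ=1/4), the expected value is:
E[X] = 4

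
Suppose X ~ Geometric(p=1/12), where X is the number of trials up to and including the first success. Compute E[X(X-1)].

E[X(X-1)] = E[X² - X] = E[X²] - E[X]
E[X] = 12
E[X²] = Var(X) + (E[X])² = 132 + (12)² = 276
E[X(X-1)] = 276 - 12 = 264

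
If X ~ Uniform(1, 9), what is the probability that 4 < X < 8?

P(4 < X < 8) = ∫_{4}^{8} f(x) dx
where f(x) = \frac{1}{8}
= \frac{1}{2}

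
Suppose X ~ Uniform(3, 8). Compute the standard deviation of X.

For X ~ Uniform(3, 8):
Var(X) = \frac{25}{12}
SD(X) = √(Var(X)) = √(\frac{25}{12}) = \frac{5 \sqrt{3}}{6}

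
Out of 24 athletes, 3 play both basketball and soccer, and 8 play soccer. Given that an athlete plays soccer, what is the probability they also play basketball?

P(A ∩ B) = 3/24 = 1/8
P(B) = 8/24 = 1/3
P(A|B) = P(A ∩ B) / P(B) = (1/8) / (1/3) = 3/8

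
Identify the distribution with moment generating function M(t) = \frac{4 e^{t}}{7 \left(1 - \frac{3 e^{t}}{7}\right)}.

The MGF M(t) = \frac{4 e^{t}}{7 \left(1 - \frac{3 e^{t}}{7}\right)} is the standard form for the Geometric distribution.
Comparing with the known MGF formula identifies: Geometric(p=4/7), X = trial number of first success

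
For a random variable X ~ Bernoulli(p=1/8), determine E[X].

For X ~ Bernoulli(p=1/8), the expected value is:
E[X] = \frac{1}{8}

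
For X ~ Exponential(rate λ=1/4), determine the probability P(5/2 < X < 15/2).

P(5/2 < X < 15/2) = ∫_{5/2}^{15/2} f(x) dx
where f(x) = \frac{e^{- \frac{x}{4}}}{4}
= - \frac{1 - e^{\frac{5}{4}}}{e^{\frac{15}{8}}}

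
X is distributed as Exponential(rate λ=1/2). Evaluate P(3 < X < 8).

P(3 < X < 8) = ∫_{3}^{8} f(x) dx
where f(x) = \frac{e^{- \frac{x}{2}}}{2}
= - \frac{1}{e^{4}} + e^{- \frac{3}{2}}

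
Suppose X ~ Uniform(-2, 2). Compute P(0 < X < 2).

P(0 < X < 2) = ∫_{0}^{2} f(x) dx
where f(x) = \frac{1}{4}
= \frac{1}{2}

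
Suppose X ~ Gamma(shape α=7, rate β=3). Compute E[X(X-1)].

E[X(X-1)] = E[X² - X] = E[X²] - E[X]
E[X] = \frac{7}{3}
E[X²] = Var(X) + (E[X])² = \frac{7}{9} + (\frac{7}{3})² = \frac{56}{9}
E[X(X-1)] = \frac{56}{9} - \frac{7}{3} = \frac{35}{9}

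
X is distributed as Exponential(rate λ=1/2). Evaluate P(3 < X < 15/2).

P(3 < X < 15/2) = ∫_{3}^{15/2} f(x) dx
where f(x) = \frac{e^{- \frac{x}{2}}}{2}
= - \frac{1}{e^{\frac{15}{4}}} + e^{- \frac{3}{2}}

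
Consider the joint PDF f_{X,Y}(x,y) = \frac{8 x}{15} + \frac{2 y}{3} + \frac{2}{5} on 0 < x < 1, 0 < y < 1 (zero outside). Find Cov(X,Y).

E[XY] = ∫∫ xy × f(x,y) dx dy = \frac{3}{10}
E[X] = \frac{49}{90}
E[Y] = \frac{5}{9}
Cov(X,Y) = E[XY] - E[X]E[Y] = - \frac{1}{405}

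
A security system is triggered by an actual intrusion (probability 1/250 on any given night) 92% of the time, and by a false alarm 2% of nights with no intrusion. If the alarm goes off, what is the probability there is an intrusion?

Let D = the rare event, + = positive/flagged.
P(D) = 1/250
P(+|D) = 92/100 = 23/25
P(+|D') = 2/100 = 1/50
P(+) = P(+|D)P(D) + P(+|D')P(D')
     = \frac{23}{25} × \frac{1}{250} + \frac{1}{50} × \frac{249}{250}
     = \frac{59}{2500}
P(D|+) = P(+|D)P(D)/P(+) = \frac{46}{295}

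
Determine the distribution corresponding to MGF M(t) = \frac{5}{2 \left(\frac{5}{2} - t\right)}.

The MGF M(t) = \frac{5}{2 \left(\frac{5}{2} - t\right)} is the standard form for the Exponential distribution.
Comparing with the known MGF formula identifies: Exponential(rate λ=5/2)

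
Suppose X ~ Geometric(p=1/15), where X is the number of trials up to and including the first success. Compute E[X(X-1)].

E[X(X-1)] = E[X² - X] = E[X²] - E[X]
E[X] = 15
E[X²] = Var(X) + (E[X])² = 210 + (15)² = 435
E[X(X-1)] = 435 - 15 = 420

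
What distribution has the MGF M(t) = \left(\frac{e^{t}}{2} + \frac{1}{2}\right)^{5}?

The MGF M(t) = \left(\frac{e^{t}}{2} + \frac{1}{2}\right)^{5} is the standard form for the Binomial distribution.
Comparing with the known MGF formula identifies: Binomial(n=5, p=1/2)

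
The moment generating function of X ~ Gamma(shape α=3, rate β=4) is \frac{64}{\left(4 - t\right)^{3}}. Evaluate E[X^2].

To find E[X^2], compute M^(2)(0):
M^(1)(t) = \frac{192}{\left(4 - t\right)^{4}}
M^(2)(t) = \frac{768}{\left(4 - t\right)^{5}}
M^(2)(0) = \frac{3}{4}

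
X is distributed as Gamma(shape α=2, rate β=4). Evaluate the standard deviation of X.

For X ~ Gamma(shape α=2, rate β=4):
Var(X) = \frac{1}{8}
SD(X) = √(Var(X)) = √(\frac{1}{8}) = \frac{\sqrt{2}}{4}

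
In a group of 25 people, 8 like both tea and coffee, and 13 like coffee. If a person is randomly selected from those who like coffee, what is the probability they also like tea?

P(A ∩ B) = 8/25
P(B) = 13/25
P(A|B) = P(A ∩ B) / P(B) = (8/25) / (13/25) = 8/13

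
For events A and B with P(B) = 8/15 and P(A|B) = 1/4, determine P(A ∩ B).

By definition, P(A|B) = P(A ∩ B) / P(B)
So P(A ∩ B) = P(A|B) × P(B)
= 1/4 × 8/15
= 2/15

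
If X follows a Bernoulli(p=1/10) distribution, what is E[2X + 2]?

For X ~ Bernoulli(p=1/10):
E[X] = \frac{1}{10}
E[2X + 2] = 2 × E[X] + 2 = \frac{11}{5}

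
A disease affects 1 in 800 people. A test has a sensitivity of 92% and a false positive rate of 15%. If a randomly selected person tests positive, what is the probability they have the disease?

Let D = the rare event, + = positive/flagged.
P(D) = 1/800
P(+|D) = 92/100 = 23/25
P(+|D') = 15/100 = 3/20
P(+) = P(+|D)P(D) + P(+|D')P(D')
     = \frac{23}{25} × \frac{1}{800} + \frac{3}{20} × \frac{799}{800}
     = \frac{12077}{80000}
P(D|+) = P(+|D)P(D)/P(+) = \frac{92}{12077}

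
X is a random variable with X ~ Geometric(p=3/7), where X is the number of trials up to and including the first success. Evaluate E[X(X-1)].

E[X(X-1)] = E[X² - X] = E[X²] - E[X]
E[X] = \frac{7}{3}
E[X²] = Var(X) + (E[X])² = \frac{28}{9} + (\frac{7}{3})² = \frac{77}{9}
E[X(X-1)] = \frac{77}{9} - \frac{7}{3} = \frac{56}{9}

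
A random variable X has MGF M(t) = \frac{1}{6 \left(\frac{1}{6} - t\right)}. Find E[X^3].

To find E[X^3], compute M^(3)(0):
M^(1)(t) = \frac{1}{6 \left(\frac{1}{6} - t\right)^{2}}
M^(2)(t) = \frac{1}{3 \left(\frac{1}{6} - t\right)^{3}}
M^(3)(t) = \frac{1}{\left(\frac{1}{6} - t\right)^{4}}
M^(3)(0) = 1296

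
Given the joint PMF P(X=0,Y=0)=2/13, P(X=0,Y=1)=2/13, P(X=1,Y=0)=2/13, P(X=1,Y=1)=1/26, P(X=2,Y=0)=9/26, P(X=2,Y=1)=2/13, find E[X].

First find marginal of X:
P(X=0) = 4/13
P(X=1) = 5/26
P(X=2) = 1/2
E[X] = 0 × 4/13 + 1 × 5/26 + 2 × 1/2 = 31/26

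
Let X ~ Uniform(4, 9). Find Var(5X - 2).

For X ~ Uniform(4, 9):
Var(X) = \frac{25}{12}
Var(5X - 2) = (5)² × Var(X) = 25 × \frac{25}{12} = \frac{625}{12}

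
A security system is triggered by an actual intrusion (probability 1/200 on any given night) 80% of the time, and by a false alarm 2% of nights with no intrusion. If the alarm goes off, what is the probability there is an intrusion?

Let D = the rare event, + = positive/flagged.
P(D) = 1/200
P(+|D) = 80/100 = 4/5
P(+|D') = 2/100 = 1/50
P(+) = P(+|D)P(D) + P(+|D')P(D')
     = \frac{4}{5} × \frac{1}{200} + \frac{1}{50} × \frac{199}{200}
     = \frac{239}{10000}
P(D|+) = P(+|D)P(D)/P(+) = \frac{40}{239}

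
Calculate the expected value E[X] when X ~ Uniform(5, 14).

For X ~ Uniform(5, 14), the expected value is:
E[X] = \frac{19}{2}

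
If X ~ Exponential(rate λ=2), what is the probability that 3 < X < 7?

P(3 < X < 7) = ∫_{3}^{7} f(x) dx
where f(x) = 2 e^{- 2 x}
= - \frac{1 - e^{8}}{e^{14}}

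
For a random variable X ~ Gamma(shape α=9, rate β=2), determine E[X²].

Using the identity E[X²] = Var(X) + (E[X])²:
E[X] = \frac{9}{2}
Var(X) = \frac{9}{4}
E[X²] = \frac{9}{4} + (\frac{9}{2})²
= \frac{45}{2}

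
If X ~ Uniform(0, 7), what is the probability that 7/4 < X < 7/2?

P(7/4 < X < 7/2) = ∫_{7/4}^{7/2} f(x) dx
where f(x) = \frac{1}{7}
= \frac{1}{4}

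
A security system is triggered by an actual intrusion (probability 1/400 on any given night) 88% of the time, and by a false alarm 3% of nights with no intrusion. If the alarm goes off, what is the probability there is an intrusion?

Let D = the rare event, + = positive/flagged.
P(D) = 1/400
P(+|D) = 88/100 = 22/25
P(+|D') = 3/100
P(+) = P(+|D)P(D) + P(+|D')P(D')
     = \frac{22}{25} × \frac{1}{400} + \frac{3}{100} × \frac{399}{400}
     = \frac{257}{8000}
P(D|+) = P(+|D)P(D)/P(+) = \frac{88}{1285}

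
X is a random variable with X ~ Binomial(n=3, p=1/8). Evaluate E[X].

For X ~ Binomial(n=3, p=1/8), the expected value is:
E[X] = \frac{3}{8}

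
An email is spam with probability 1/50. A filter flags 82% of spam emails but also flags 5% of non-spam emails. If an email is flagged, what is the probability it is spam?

Let D = the rare event, + = positive/flagged.
P(D) = 1/50
P(+|D) = 82/100 = 41/50
P(+|D') = 5/100 = 1/20
P(+) = P(+|D)P(D) + P(+|D')P(D')
     = \frac{41}{50} × \frac{1}{50} + \frac{1}{20} × \frac{49}{50}
     = \frac{327}{5000}
P(D|+) = P(+|D)P(D)/P(+) = \frac{82}{327}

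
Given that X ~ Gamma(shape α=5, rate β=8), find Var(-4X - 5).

For X ~ Gamma(shape α=5, rate β=8):
Var(X) = \frac{5}{64}
Var(-4X - 5) = (-4)² × Var(X) = 16 × \frac{5}{64} = \frac{5}{4}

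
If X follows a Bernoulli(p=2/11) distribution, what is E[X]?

For X ~ Bernoulli(p=2/11), the expected value is:
E[X] = \frac{2}{11}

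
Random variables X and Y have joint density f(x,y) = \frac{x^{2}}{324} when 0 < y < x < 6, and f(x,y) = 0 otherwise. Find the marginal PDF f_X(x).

f_X(x) = ∫_0^x \frac{x^{2}}{324} dy = \frac{x^{3}}{324}
for 0 < x < 6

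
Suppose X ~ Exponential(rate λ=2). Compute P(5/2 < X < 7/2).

P(5/2 < X < 7/2) = ∫_{5/2}^{7/2} f(x) dx
where f(x) = 2 e^{- 2 x}
= - \frac{1 - e^{2}}{e^{7}}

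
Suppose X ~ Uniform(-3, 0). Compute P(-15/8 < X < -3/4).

P(-15/8 < X < -3/4) = ∫_{-15/8}^{-3/4} f(x) dx
where f(x) = \frac{1}{3}
= \frac{3}{8}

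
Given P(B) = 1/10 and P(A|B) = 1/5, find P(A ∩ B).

By definition, P(A|B) = P(A ∩ B) / P(B)
So P(A ∩ B) = P(A|B) × P(B)
= 1/5 × 1/10
= 1/50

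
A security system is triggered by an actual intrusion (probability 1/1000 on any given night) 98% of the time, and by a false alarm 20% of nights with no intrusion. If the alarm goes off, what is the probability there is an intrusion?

Let D = the rare event, + = positive/flagged.
P(D) = 1/1000
P(+|D) = 98/100 = 49/50
P(+|D') = 20/100 = 1/5
P(+) = P(+|D)P(D) + P(+|D')P(D')
     = \frac{49}{50} × \frac{1}{1000} + \frac{1}{5} × \frac{999}{1000}
     = \frac{10039}{50000}
P(D|+) = P(+|D)P(D)/P(+) = \frac{49}{10039}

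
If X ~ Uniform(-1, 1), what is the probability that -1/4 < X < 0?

P(-1/4 < X < 0) = ∫_{-1/4}^{0} f(x) dx
where f(x) = \frac{1}{2}
= \frac{1}{8}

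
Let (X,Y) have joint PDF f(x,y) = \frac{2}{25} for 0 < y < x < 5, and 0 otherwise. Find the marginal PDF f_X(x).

f_X(x) = ∫_0^x \frac{2}{25} dy = \frac{2 x}{25}
for 0 < x < 5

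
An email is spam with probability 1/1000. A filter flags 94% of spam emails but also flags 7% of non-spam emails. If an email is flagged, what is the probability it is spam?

Let D = the rare event, + = positive/flagged.
P(D) = 1/1000
P(+|D) = 94/100 = 47/50
P(+|D') = 7/100
P(+) = P(+|D)P(D) + P(+|D')P(D')
     = \frac{47}{50} × \frac{1}{1000} + \frac{7}{100} × \frac{999}{1000}
     = \frac{7087}{100000}
P(D|+) = P(+|D)P(D)/P(+) = \frac{94}{7087}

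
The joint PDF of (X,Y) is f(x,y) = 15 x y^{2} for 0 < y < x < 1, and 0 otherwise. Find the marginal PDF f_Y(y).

f_Y(y) = ∫_y^1 15 x y^{2} dx = \frac{15 y^{2} \left(1 - y^{2}\right)}{2}
for 0 < y < 1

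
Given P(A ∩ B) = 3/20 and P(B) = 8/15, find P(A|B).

P(A|B) = P(A ∩ B) / P(B)
= (3/20) / (8/15)
= 9/32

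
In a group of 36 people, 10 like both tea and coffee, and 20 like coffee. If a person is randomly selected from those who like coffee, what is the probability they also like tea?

P(A ∩ B) = 10/36 = 5/18
P(B) = 20/36 = 5/9
P(A|B) = P(A ∩ B) / P(B) = (5/18) / (5/9) = 1/2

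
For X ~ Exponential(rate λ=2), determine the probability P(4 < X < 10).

P(4 < X < 10) = ∫_{4}^{10} f(x) dx
where f(x) = 2 e^{- 2 x}
= - \frac{1 - e^{12}}{e^{20}}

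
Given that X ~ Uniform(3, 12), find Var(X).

For X ~ Uniform(3, 12):
Var(X) = \frac{27}{4}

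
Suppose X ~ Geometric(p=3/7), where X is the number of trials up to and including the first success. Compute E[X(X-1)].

E[X(X-1)] = E[X² - X] = E[X²] - E[X]
E[X] = \frac{7}{3}
E[X²] = Var(X) + (E[X])² = \frac{28}{9} + (\frac{7}{3})² = \frac{77}{9}
E[X(X-1)] = \frac{77}{9} - \frac{7}{3} = \frac{56}{9}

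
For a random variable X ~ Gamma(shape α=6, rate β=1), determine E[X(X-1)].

E[X(X-1)] = E[X² - X] = E[X²] - E[X]
E[X] = 6
E[X²] = Var(X) + (E[X])² = 6 + (6)² = 42
E[X(X-1)] = 42 - 6 = 36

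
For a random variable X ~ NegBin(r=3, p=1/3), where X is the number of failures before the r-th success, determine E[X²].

Using the identity E[X²] = Var(X) + (E[X])²:
E[X] = 6
Var(X) = 18
E[X²] = 18 + (6)²
= 54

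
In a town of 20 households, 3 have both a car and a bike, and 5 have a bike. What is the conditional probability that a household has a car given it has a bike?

P(A ∩ B) = 3/20
P(B) = 5/20 = 1/4
P(A|B) = P(A ∩ B) / P(B) = (3/20) / (1/4) = 3/5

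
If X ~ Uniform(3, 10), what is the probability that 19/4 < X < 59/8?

P(19/4 < X < 59/8) = ∫_{19/4}^{59/8} f(x) dx
where f(x) = \frac{1}{7}
= \frac{3}{8}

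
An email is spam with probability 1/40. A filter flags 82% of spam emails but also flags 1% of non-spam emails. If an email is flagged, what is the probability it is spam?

Let D = the rare event, + = positive/flagged.
P(D) = 1/40
P(+|D) = 82/100 = 41/50
P(+|D') = 1/100
P(+) = P(+|D)P(D) + P(+|D')P(D')
     = \frac{41}{50} × \frac{1}{40} + \frac{1}{100} × \frac{39}{40}
     = \frac{121}{4000}
P(D|+) = P(+|D)P(D)/P(+) = \frac{82}{121}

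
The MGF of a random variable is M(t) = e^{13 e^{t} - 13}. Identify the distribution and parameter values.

The MGF M(t) = e^{13 e^{t} - 13} is the standard form for the Poisson distribution.
Comparing with the known MGF formula identifies: Poisson(λ=13)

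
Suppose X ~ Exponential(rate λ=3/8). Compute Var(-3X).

For X ~ Exponential(rate λ=3/8):
Var(X) = \frac{64}{9}
Var(-3X) = (-3)² × Var(X) = 9 × \frac{64}{9} = 64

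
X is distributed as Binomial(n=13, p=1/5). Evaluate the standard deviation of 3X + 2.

For X ~ Binomial(n=13, p=1/5):
Var(X) = \frac{52}{25}
SD(X) = √(Var(X)) = √(\frac{52}{25}) = \frac{2 \sqrt{13}}{5}
SD(3X + 2) = |3| × SD(X) = 3 × \frac{2 \sqrt{13}}{5} = \frac{6 \sqrt{13}}{5}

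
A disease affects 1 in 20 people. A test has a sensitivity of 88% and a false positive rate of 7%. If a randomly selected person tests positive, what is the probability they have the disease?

Let D = the rare event, + = positive/flagged.
P(D) = 1/20
P(+|D) = 88/100 = 22/25
P(+|D') = 7/100
P(+) = P(+|D)P(D) + P(+|D')P(D')
     = \frac{22}{25} × \frac{1}{20} + \frac{7}{100} × \frac{19}{20}
     = \frac{221}{2000}
P(D|+) = P(+|D)P(D)/P(+) = \frac{88}{221}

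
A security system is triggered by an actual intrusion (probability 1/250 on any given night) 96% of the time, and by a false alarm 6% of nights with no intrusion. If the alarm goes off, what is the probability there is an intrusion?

Let D = the rare event, + = positive/flagged.
P(D) = 1/250
P(+|D) = 96/100 = 24/25
P(+|D') = 6/100 = 3/50
P(+) = P(+|D)P(D) + P(+|D')P(D')
     = \frac{24}{25} × \frac{1}{250} + \frac{3}{50} × \frac{249}{250}
     = \frac{159}{2500}
P(D|+) = P(+|D)P(D)/P(+) = \frac{16}{265}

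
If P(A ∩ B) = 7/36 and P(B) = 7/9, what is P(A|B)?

P(A|B) = P(A ∩ B) / P(B)
= (7/36) / (7/9)
= 1/4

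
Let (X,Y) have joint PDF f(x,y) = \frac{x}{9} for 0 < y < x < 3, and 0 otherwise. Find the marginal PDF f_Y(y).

f_Y(y) = ∫_y^3 \frac{x}{9} dx = \frac{1}{2} - \frac{y^{2}}{18}
for 0 < y < 3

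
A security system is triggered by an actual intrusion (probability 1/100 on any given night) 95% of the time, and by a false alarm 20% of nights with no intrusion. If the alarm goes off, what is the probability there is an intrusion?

Let D = the rare event, + = positive/flagged.
P(D) = 1/100
P(+|D) = 95/100 = 19/20
P(+|D') = 20/100 = 1/5
P(+) = P(+|D)P(D) + P(+|D')P(D')
     = \frac{19}{20} × \frac{1}{100} + \frac{1}{5} × \frac{99}{100}
     = \frac{83}{400}
P(D|+) = P(+|D)P(D)/P(+) = \frac{19}{415}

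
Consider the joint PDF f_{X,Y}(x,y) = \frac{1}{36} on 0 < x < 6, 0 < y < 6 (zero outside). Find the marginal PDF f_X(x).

f_X(x) = ∫_0^6 f(x,y) dy
= ∫_0^6 \frac{1}{36} dy
= \frac{1}{6} for 0 < x < 6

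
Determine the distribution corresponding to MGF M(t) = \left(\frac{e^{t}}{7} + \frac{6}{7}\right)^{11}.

The MGF M(t) = \left(\frac{e^{t}}{7} + \frac{6}{7}\right)^{11} is the standard form for the Binomial distribution.
Comparing with the known MGF formula identifies: Binomial(n=11, p=1/7)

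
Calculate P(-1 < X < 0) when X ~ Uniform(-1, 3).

P(-1 < X < 0) = ∫_{-1}^{0} f(x) dx
where f(x) = \frac{1}{4}
= \frac{1}{4}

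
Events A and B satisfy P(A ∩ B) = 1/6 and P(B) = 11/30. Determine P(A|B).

P(A|B) = P(A ∩ B) / P(B)
= (1/6) / (11/30)
= 5/11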